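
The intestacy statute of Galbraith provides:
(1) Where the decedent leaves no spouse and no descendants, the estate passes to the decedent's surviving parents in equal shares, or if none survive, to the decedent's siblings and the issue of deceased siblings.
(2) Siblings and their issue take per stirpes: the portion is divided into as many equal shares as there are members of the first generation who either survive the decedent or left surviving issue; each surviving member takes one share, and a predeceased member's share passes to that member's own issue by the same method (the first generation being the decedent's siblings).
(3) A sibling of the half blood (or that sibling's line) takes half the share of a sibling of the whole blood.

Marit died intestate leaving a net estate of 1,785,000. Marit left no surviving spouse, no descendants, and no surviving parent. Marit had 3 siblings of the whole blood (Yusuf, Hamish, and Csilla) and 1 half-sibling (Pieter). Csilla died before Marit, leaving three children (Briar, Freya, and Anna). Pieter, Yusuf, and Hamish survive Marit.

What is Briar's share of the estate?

The entire 1,785,000 passes to the siblings and their issue.
Counting each half-blood sibling's line as half a unit, there are 7/2 units in 1,785,000, so one unit is 510,000. Whole-blood lines (Yusuf, Hamish, and Csilla) take 510,000 each; half-blood lines (Pieter) take 255,000 each.
Csilla's share (510,000) is divided into 3 shares of 170,000: Briar, Freya, and Anna each take 170,000.

Briar receives 170,000.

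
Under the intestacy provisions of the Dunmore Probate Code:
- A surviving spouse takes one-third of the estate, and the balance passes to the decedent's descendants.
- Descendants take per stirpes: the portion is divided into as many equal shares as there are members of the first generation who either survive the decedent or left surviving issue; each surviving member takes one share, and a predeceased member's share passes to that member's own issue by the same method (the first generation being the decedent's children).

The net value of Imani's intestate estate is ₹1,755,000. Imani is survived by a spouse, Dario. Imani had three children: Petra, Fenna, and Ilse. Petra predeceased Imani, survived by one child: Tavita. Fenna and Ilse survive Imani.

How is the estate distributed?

Dario: ₹585,000; Tavita: ₹390,000; Fenna: ₹390,000; Ilse: ₹390,000

Dario takes one-third of ₹1,755,000 = ₹585,000. The remaining ₹1,170,000 passes to the descendants.
The descendants' portion (₹1,170,000) is divided into 3 shares of ₹390,000: Fenna and Ilse each take ₹390,000; Petra's ₹390,000 share passes to Petra's issue.
Petra's share (₹390,000) passes entirely to Tavita.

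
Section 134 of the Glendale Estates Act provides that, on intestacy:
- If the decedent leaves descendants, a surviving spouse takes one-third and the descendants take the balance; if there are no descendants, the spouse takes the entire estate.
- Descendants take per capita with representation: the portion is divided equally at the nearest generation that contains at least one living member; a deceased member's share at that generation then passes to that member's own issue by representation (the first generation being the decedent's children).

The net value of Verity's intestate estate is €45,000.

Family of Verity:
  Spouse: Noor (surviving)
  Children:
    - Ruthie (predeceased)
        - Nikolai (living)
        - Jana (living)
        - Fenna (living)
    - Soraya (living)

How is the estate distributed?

Noor takes one-third of €45,000 = €15,000. The remaining €30,000 passes to the descendants.
The descendants' portion (€30,000) is divided into 2 shares of €15,000: Soraya takes €15,000; Ruthie's €15,000 share passes to Ruthie's issue.
Ruthie's share (€15,000) is divided into 3 shares of €5,000: Nikolai, Jana, and Fenna each take €5,000.

Noor: €15,000; Nikolai: €5,000; Jana: €5,000; Fenna: €5,000; Soraya: €15,000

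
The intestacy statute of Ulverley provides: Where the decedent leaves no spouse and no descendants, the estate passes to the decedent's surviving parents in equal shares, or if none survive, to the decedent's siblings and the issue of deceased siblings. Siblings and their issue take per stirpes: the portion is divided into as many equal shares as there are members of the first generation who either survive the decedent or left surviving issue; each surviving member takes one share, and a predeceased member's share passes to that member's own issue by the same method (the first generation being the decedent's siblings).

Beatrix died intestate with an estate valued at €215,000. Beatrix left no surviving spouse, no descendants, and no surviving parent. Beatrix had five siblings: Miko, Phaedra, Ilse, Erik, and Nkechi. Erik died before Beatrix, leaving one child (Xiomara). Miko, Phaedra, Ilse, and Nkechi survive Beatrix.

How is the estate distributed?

The entire €215,000 passes to the siblings and their issue.
That amount (€215,000) is divided into 5 shares of €43,000: Miko, Phaedra, Ilse, and Nkechi each take €43,000; Erik's €43,000 share passes to Erik's issue.
Erik's share (€43,000) passes entirely to Xiomara.

Miko: €43,000; Phaedra: €43,000; Ilse: €43,000; Xiomara: €43,000; Nkechi: €43,000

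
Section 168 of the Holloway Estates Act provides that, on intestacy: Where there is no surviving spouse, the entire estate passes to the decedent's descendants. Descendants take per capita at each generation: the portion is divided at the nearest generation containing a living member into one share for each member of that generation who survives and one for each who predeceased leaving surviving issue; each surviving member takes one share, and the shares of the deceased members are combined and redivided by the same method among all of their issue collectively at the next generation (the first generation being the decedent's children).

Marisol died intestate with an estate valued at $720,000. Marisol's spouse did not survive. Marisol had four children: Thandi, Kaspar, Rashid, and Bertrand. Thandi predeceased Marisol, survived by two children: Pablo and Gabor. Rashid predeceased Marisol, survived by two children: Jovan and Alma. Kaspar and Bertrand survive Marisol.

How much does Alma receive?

Alma receives $90,000.

The entire $720,000 passes to the descendants.
That amount ($720,000) is divided at the children's generation into 4 shares of $180,000. Kaspar and Bertrand each take $180,000. The 2 shares of the deceased (Thandi and Rashid) are combined into a pool of $360,000.
That pool ($360,000) is divided at the grandchildren's generation equally among Pablo, Gabor, Jovan, and Alma: $90,000 each.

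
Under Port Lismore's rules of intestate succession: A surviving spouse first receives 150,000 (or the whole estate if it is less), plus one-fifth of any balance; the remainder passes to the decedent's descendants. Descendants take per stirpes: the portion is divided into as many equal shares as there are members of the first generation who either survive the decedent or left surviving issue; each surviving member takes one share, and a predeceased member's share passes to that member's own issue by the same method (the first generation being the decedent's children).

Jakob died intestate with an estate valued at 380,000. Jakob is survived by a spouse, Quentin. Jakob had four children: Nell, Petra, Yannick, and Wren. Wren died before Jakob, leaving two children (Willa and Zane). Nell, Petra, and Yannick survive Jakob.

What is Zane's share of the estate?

Zane receives 23,000.

Quentin first takes 150,000, leaving a balance of 230,000. Quentin then takes one-fifth of the balance (46,000), for a total of 196,000. The remaining 184,000 passes to the descendants.
The descendants' portion (184,000) is divided into 4 shares of 46,000: Nell, Petra, and Yannick each take 46,000; Wren's 46,000 share passes to Wren's issue.
Wren's share (46,000) is divided into 2 shares of 23,000: Willa and Zane each take 23,000.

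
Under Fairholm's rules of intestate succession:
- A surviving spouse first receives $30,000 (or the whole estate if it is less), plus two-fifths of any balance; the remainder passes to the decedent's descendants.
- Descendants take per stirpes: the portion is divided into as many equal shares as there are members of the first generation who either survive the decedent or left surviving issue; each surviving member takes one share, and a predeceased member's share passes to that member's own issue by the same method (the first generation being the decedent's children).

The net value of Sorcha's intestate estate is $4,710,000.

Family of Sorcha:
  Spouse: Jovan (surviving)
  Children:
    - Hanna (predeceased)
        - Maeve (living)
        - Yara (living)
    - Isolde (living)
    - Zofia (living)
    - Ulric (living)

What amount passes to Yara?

Jovan first takes $30,000, leaving a balance of $4,680,000. Jovan then takes two-fifths of the balance ($1,872,000), for a total of $1,902,000. The remaining $2,808,000 passes to the descendants.
The descendants' portion ($2,808,000) is divided into 4 shares of $702,000: Isolde, Zofia, and Ulric each take $702,000; Hanna's $702,000 share passes to Hanna's issue.
Hanna's share ($702,000) is divided into 2 shares of $351,000: Maeve and Yara each take $351,000.

Yara receives $351,000.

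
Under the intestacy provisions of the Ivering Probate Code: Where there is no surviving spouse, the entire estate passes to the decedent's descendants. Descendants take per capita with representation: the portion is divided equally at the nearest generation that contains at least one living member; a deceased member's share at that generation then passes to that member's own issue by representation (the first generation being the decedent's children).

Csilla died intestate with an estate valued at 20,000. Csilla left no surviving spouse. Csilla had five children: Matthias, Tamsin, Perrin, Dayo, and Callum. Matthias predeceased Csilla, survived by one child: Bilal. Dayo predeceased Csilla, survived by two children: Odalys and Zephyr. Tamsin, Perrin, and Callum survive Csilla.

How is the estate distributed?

The entire 20,000 passes to the descendants.
That amount (20,000) is divided into 5 shares of 4,000: Tamsin, Perrin, and Callum each take 4,000; Matthias's 4,000 share passes to Matthias's issue; Dayo's 4,000 share passes to Dayo's issue.
Matthias's share (4,000) passes entirely to Bilal.
Dayo's share (4,000) is divided into 2 shares of 2,000: Odalys and Zephyr each take 2,000.

Bilal: 4,000; Tamsin: 4,000; Perrin: 4,000; Odalys: 2,000; Zephyr: 2,000; Callum: 4,000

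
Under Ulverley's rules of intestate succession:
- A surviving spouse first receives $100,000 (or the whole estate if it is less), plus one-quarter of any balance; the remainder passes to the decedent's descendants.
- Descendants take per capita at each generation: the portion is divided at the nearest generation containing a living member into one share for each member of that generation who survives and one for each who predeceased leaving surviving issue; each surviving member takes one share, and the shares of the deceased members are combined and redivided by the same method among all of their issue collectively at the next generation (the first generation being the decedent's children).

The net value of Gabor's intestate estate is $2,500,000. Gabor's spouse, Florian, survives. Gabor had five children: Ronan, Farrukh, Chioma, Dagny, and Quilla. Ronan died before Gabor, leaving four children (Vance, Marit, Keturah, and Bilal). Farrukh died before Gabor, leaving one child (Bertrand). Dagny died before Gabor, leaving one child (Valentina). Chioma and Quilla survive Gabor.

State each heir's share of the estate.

Florian first takes $100,000, leaving a balance of $2,400,000. Florian then takes one-quarter of the balance ($600,000), for a total of $700,000. The remaining $1,800,000 passes to the descendants.
The descendants' portion ($1,800,000) is divided at the children's generation into 5 shares of $360,000. Chioma and Quilla each take $360,000. The 3 shares of the deceased (Ronan, Farrukh, and Dagny) are combined into a pool of $1,080,000.
That pool ($1,080,000) is divided at the grandchildren's generation equally among Vance, Marit, Keturah, Bilal, Bertrand, and Valentina: $180,000 each.

Florian: $700,000; Vance: $180,000; Marit: $180,000; Keturah: $180,000; Bilal: $180,000; Bertrand: $180,000; Chioma: $360,000; Valentina: $180,000; Quilla: $360,000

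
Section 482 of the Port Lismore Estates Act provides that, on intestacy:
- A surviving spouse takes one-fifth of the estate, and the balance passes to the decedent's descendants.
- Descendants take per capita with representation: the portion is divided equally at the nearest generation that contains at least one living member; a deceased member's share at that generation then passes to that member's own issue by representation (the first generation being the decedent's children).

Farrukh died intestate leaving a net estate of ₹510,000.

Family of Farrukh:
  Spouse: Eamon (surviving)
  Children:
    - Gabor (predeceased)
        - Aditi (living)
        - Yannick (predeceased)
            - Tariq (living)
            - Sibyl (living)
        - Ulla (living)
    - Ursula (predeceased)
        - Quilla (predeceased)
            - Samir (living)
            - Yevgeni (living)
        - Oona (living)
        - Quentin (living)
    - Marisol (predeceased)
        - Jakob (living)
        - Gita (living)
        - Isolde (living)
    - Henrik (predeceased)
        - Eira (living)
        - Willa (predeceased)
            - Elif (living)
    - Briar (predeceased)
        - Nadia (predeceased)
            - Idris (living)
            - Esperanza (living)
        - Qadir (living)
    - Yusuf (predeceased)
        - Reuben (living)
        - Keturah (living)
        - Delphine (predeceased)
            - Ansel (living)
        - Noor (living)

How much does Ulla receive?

Ulla receives ₹24,000.

Eamon takes one-fifth of ₹510,000 = ₹102,000. The remaining ₹408,000 passes to the descendants.
No child survives, so the initial division is made at the grandchildren's generation.
The descendants' portion (₹408,000) is divided into 17 shares of ₹24,000: Aditi, Ulla, Oona, Quentin, Jakob, Gita, Isolde, Eira, Qadir, Reuben, Keturah, and Noor each take ₹24,000; Yannick's ₹24,000 share passes to Yannick's issue; Quilla's ₹24,000 share passes to Quilla's issue; Willa's ₹24,000 share passes to Willa's issue; Nadia's ₹24,000 share passes to Nadia's issue; Delphine's ₹24,000 share passes to Delphine's issue.
Yannick's share (₹24,000) is divided into 2 shares of ₹12,000: Tariq and Sibyl each take ₹12,000.
Quilla's share (₹24,000) is divided into 2 shares of ₹12,000: Samir and Yevgeni each take ₹12,000.
Willa's share (₹24,000) passes entirely to Elif.
Nadia's share (₹24,000) is divided into 2 shares of ₹12,000: Idris and Esperanza each take ₹12,000.
Delphine's share (₹24,000) passes entirely to Ansel.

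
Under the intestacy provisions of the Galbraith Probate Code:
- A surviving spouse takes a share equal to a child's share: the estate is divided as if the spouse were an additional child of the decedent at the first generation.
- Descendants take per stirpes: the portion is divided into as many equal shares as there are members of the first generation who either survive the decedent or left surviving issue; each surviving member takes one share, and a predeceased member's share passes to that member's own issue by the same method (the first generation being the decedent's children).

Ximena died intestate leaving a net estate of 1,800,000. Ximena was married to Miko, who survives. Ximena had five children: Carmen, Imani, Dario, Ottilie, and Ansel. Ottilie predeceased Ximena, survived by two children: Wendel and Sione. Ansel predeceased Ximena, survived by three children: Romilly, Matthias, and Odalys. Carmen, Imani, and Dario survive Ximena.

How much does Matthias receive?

The spouse counts as an additional share at the children's level, so there are 6 primary shares of 300,000. Miko takes one such share (300,000).
The children's combined portion (1,500,000) is divided into 5 shares of 300,000: Carmen, Imani, and Dario each take 300,000; Ottilie's 300,000 share passes to Ottilie's issue; Ansel's 300,000 share passes to Ansel's issue.
Ottilie's share (300,000) is divided into 2 shares of 150,000: Wendel and Sione each take 150,000.
Ansel's share (300,000) is divided into 3 shares of 100,000: Romilly, Matthias, and Odalys each take 100,000.

Matthias receives 100,000.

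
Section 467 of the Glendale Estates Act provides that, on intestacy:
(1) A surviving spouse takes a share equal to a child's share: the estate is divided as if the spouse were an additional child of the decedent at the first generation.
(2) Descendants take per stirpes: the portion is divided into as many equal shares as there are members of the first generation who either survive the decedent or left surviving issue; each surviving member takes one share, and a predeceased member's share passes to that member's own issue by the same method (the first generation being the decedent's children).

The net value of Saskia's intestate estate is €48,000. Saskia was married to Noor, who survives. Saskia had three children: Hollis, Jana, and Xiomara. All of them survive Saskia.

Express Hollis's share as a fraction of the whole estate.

Hollis receives 1/4 of the estate.

The spouse counts as an additional share at the children's level, so there are 4 primary shares of €12,000. Noor takes one such share (€12,000).
The children's combined portion (€36,000) is divided into 3 shares of €12,000: Hollis, Jana, and Xiomara each take €12,000.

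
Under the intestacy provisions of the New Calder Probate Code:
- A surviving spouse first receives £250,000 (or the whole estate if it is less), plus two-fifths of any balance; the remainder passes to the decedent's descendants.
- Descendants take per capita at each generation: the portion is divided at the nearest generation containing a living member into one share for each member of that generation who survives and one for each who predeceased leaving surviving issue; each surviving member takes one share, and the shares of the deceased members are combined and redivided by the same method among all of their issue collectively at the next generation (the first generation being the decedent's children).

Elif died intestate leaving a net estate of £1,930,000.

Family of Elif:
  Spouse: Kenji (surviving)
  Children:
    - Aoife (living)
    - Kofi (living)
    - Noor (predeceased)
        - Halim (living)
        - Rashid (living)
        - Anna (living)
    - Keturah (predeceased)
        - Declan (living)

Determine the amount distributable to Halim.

Halim receives £126,000.

Kenji first takes £250,000, leaving a balance of £1,680,000. Kenji then takes two-fifths of the balance (£672,000), for a total of £922,000. The remaining £1,008,000 passes to the descendants.
The descendants' portion (£1,008,000) is divided at the children's generation into 4 shares of £252,000. Aoife and Kofi each take £252,000. The 2 shares of the deceased (Noor and Keturah) are combined into a pool of £504,000.
That pool (£504,000) is divided at the grandchildren's generation equally among Halim, Rashid, Anna, and Declan: £126,000 each.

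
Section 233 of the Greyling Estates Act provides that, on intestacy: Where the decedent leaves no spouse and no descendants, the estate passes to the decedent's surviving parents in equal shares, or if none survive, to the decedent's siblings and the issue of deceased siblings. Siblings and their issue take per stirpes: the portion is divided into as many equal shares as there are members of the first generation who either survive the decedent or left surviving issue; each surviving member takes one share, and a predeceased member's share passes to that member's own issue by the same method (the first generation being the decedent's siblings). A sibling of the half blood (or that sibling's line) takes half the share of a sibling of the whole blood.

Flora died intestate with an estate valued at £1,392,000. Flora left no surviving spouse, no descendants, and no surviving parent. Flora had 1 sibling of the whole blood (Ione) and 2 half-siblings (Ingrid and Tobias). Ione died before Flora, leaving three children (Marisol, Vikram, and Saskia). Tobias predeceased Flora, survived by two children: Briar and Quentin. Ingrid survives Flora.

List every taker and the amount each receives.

Marisol: £232,000; Vikram: £232,000; Saskia: £232,000; Ingrid: £348,000; Briar: £174,000; Quentin: £174,000

The entire £1,392,000 passes to the siblings and their issue.
Counting each half-blood sibling's line as half a unit, there are 2 units in £1,392,000, so one unit is £696,000. Whole-blood lines (Ione) take £696,000 each; half-blood lines (Ingrid and Tobias) take £348,000 each.
Ione's share (£696,000) is divided into 3 shares of £232,000: Marisol, Vikram, and Saskia each take £232,000.
Tobias's share (£348,000) is divided into 2 shares of £174,000: Briar and Quentin each take £174,000.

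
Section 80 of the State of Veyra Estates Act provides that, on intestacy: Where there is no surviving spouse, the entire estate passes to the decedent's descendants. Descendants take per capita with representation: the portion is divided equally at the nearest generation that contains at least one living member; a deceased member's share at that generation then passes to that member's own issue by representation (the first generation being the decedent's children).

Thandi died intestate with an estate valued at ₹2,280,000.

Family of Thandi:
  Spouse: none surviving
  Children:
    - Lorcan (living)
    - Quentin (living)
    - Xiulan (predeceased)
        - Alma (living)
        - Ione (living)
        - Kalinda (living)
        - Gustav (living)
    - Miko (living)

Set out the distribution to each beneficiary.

Lorcan: ₹570,000; Quentin: ₹570,000; Alma: ₹142,500; Ione: ₹142,500; Kalinda: ₹142,500; Gustav: ₹142,500; Miko: ₹570,000

The entire ₹2,280,000 passes to the descendants.
That amount (₹2,280,000) is divided into 4 shares of ₹570,000: Lorcan, Quentin, and Miko each take ₹570,000; Xiulan's ₹570,000 share passes to Xiulan's issue.
Xiulan's share (₹570,000) is divided into 4 shares of ₹142,500: Alma, Ione, Kalinda, and Gustav each take ₹142,500.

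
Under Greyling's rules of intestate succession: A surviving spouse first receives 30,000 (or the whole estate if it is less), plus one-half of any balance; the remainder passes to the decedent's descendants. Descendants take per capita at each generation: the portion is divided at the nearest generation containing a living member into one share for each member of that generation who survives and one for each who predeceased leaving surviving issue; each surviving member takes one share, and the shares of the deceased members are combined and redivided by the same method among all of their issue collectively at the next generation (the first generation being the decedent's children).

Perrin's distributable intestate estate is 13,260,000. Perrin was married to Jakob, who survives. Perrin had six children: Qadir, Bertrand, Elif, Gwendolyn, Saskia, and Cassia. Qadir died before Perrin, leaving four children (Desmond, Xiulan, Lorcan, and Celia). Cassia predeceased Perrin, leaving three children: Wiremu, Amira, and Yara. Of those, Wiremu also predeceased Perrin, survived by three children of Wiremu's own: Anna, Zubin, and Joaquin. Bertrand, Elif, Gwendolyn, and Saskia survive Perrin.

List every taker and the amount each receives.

Jakob first takes 30,000, leaving a balance of 13,230,000. Jakob then takes one-half of the balance (6,615,000), for a total of 6,645,000. The remaining 6,615,000 passes to the descendants.
The descendants' portion (6,615,000) is divided at the children's generation into 6 shares of 1,102,500. Bertrand, Elif, Gwendolyn, and Saskia each take 1,102,500. The 2 shares of the deceased (Qadir and Cassia) are combined into a pool of 2,205,000.
That pool (2,205,000) is divided at the grandchildren's generation into 7 shares of 315,000. Desmond, Xiulan, Lorcan, Celia, Amira, and Yara each take 315,000. The remaining share for the deceased Wiremu (315,000) is carried to the next generation.
That pool (315,000) is divided at the great-grandchildren's generation equally among Anna, Zubin, and Joaquin: 105,000 each.

Jakob: 6,645,000; Desmond: 315,000; Xiulan: 315,000; Lorcan: 315,000; Celia: 315,000; Bertrand: 1,102,500; Elif: 1,102,500; Gwendolyn: 1,102,500; Saskia: 1,102,500; Anna: 105,000; Zubin: 105,000; Joaquin: 105,000; Amira: 315,000; Yara: 315,000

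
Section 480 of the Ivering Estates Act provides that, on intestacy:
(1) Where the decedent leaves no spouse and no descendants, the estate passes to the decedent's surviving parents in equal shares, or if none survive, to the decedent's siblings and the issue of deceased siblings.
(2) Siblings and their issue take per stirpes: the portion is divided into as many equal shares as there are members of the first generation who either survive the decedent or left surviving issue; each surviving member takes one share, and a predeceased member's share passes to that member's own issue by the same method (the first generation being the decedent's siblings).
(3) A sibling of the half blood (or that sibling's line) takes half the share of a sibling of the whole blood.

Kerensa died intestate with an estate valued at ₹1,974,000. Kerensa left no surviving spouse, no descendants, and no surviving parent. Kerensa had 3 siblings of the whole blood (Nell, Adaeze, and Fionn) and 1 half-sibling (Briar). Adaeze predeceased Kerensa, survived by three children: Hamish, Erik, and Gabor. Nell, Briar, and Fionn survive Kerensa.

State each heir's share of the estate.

Nell: ₹564,000; Hamish: ₹188,000; Erik: ₹188,000; Gabor: ₹188,000; Briar: ₹282,000; Fionn: ₹564,000

The entire ₹1,974,000 passes to the siblings and their issue.
Counting each half-blood sibling's line as half a unit, there are 7/2 units in ₹1,974,000, so one unit is ₹564,000. Whole-blood lines (Nell, Adaeze, and Fionn) take ₹564,000 each; half-blood lines (Briar) take ₹282,000 each.
Adaeze's share (₹564,000) is divided into 3 shares of ₹188,000: Hamish, Erik, and Gabor each take ₹188,000.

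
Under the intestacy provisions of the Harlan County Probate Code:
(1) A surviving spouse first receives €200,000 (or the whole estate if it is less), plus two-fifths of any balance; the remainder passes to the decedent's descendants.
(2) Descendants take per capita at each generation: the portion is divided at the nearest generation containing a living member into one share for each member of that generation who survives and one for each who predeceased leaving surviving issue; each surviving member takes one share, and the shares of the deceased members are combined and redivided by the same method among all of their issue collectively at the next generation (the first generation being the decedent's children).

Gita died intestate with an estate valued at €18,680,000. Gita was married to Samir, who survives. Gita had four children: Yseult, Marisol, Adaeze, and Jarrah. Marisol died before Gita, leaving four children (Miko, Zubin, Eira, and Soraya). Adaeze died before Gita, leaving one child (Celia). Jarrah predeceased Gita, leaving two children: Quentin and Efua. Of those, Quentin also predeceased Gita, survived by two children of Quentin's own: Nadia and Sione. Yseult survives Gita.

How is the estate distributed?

Samir first takes €200,000, leaving a balance of €18,480,000. Samir then takes two-fifths of the balance (€7,392,000), for a total of €7,592,000. The remaining €11,088,000 passes to the descendants.
The descendants' portion (€11,088,000) is divided at the children's generation into 4 shares of €2,772,000. Yseult takes €2,772,000. The 3 shares of the deceased (Marisol, Adaeze, and Jarrah) are combined into a pool of €8,316,000.
That pool (€8,316,000) is divided at the grandchildren's generation into 7 shares of €1,188,000. Miko, Zubin, Eira, Soraya, Celia, and Efua each take €1,188,000. The remaining share for the deceased Quentin (€1,188,000) is carried to the next generation.
That pool (€1,188,000) is divided at the great-grandchildren's generation equally among Nadia and Sione: €594,000 each.

Samir: €7,592,000; Yseult: €2,772,000; Miko: €1,188,000; Zubin: €1,188,000; Eira: €1,188,000; Soraya: €1,188,000; Celia: €1,188,000; Nadia: €594,000; Sione: €594,000; Efua: €1,188,000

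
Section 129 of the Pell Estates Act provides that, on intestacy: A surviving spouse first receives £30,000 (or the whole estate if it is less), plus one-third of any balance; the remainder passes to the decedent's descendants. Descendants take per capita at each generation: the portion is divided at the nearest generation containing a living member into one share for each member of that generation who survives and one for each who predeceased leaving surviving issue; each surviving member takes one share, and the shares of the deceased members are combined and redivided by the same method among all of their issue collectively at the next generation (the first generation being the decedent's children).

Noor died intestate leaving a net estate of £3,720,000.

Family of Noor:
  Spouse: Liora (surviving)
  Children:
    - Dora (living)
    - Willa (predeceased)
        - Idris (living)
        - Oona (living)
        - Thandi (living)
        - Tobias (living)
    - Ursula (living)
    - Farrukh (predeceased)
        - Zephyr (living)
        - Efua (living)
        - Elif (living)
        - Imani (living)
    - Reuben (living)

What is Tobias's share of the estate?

Tobias receives £123,000.

Liora first takes £30,000, leaving a balance of £3,690,000. Liora then takes one-third of the balance (£1,230,000), for a total of £1,260,000. The remaining £2,460,000 passes to the descendants.
The descendants' portion (£2,460,000) is divided at the children's generation into 5 shares of £492,000. Dora, Ursula, and Reuben each take £492,000. The 2 shares of the deceased (Willa and Farrukh) are combined into a pool of £984,000.
That pool (£984,000) is divided at the grandchildren's generation equally among Idris, Oona, Thandi, Tobias, Zephyr, Efua, Elif, and Imani: £123,000 each.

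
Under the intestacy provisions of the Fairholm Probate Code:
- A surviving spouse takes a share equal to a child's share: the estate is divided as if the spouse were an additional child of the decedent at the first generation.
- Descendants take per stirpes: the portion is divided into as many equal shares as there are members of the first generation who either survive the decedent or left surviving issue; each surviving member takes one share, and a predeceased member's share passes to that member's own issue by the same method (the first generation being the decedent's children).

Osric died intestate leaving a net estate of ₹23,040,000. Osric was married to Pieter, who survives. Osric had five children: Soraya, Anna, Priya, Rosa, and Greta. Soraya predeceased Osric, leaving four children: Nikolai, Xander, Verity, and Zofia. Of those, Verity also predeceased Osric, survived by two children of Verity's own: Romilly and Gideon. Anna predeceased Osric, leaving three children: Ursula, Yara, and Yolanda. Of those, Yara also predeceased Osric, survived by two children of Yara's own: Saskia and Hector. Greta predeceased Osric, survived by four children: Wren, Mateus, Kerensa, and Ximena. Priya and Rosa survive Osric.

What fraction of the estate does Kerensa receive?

The spouse counts as an additional share at the children's level, so there are 6 primary shares of ₹3,840,000. Pieter takes one such share (₹3,840,000).
The children's combined portion (₹19,200,000) is divided into 5 shares of ₹3,840,000: Priya and Rosa each take ₹3,840,000; Soraya's ₹3,840,000 share passes to Soraya's issue; Anna's ₹3,840,000 share passes to Anna's issue; Greta's ₹3,840,000 share passes to Greta's issue.
Soraya's share (₹3,840,000) is divided into 4 shares of ₹960,000: Nikolai, Xander, and Zofia each take ₹960,000; Verity's ₹960,000 share passes to Verity's issue.
Verity's share (₹960,000) is divided into 2 shares of ₹480,000: Romilly and Gideon each take ₹480,000.
Anna's share (₹3,840,000) is divided into 3 shares of ₹1,280,000: Ursula and Yolanda each take ₹1,280,000; Yara's ₹1,280,000 share passes to Yara's issue.
Yara's share (₹1,280,000) is divided into 2 shares of ₹640,000: Saskia and Hector each take ₹640,000.
Greta's share (₹3,840,000) is divided into 4 shares of ₹960,000: Wren, Mateus, Kerensa, and Ximena each take ₹960,000.

Kerensa receives 1/24 of the estate.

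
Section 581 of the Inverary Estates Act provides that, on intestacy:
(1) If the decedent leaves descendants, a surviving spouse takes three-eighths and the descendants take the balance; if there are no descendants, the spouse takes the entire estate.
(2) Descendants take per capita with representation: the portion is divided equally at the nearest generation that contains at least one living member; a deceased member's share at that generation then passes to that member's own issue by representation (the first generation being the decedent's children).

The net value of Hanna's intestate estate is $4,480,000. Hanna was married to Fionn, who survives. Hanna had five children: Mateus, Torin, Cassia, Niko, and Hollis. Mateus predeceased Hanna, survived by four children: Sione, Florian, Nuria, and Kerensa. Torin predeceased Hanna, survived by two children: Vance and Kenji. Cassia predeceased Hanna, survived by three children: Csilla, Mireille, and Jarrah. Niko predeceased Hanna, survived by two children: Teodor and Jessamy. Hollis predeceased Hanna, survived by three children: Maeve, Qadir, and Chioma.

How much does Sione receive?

Fionn takes three-eighths of $4,480,000 = $1,680,000. The remaining $2,800,000 passes to the descendants.
No child survives, so the initial division is made at the grandchildren's generation.
The descendants' portion ($2,800,000) is divided into 14 shares of $200,000: Sione, Florian, Nuria, Kerensa, Vance, Kenji, Csilla, Mireille, Jarrah, Teodor, Jessamy, Maeve, Qadir, and Chioma each take $200,000.

Sione receives $200,000.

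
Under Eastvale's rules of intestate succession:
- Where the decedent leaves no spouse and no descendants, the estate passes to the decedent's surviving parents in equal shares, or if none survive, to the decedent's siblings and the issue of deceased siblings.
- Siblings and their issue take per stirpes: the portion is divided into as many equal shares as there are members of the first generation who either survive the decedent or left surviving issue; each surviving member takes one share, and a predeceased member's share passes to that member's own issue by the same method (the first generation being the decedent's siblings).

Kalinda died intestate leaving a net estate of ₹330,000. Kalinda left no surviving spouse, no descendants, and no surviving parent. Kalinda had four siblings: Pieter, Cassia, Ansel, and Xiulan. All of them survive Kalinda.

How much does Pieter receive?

The entire ₹330,000 passes to the siblings and their issue.
That amount (₹330,000) is divided into 4 shares of ₹82,500: Pieter, Cassia, Ansel, and Xiulan each take ₹82,500.

Pieter receives ₹82,500.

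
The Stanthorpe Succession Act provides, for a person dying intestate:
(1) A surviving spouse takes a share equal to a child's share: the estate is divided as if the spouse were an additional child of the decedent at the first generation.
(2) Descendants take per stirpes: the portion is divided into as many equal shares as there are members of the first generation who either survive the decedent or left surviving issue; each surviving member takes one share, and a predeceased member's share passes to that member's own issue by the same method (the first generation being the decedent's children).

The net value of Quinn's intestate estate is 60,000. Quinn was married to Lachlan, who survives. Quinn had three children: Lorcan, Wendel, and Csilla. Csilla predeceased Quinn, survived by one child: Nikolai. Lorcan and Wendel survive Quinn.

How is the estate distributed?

Lachlan: 15,000; Lorcan: 15,000; Wendel: 15,000; Nikolai: 15,000

The spouse counts as an additional share at the children's level, so there are 4 primary shares of 15,000. Lachlan takes one such share (15,000).
The children's combined portion (45,000) is divided into 3 shares of 15,000: Lorcan and Wendel each take 15,000; Csilla's 15,000 share passes to Csilla's issue.
Csilla's share (15,000) passes entirely to Nikolai.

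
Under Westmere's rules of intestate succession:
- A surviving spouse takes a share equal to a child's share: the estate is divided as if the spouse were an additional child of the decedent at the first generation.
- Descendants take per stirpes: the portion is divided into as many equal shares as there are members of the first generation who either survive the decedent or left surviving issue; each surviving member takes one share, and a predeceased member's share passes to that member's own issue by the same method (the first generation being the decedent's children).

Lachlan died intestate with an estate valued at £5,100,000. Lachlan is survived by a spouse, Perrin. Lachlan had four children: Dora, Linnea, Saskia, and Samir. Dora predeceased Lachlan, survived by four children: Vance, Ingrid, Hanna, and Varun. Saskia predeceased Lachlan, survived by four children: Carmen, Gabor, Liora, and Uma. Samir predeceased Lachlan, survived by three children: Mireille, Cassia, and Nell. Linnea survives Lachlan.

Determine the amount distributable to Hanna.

The spouse counts as an additional share at the children's level, so there are 5 primary shares of £1,020,000. Perrin takes one such share (£1,020,000).
The children's combined portion (£4,080,000) is divided into 4 shares of £1,020,000: Linnea takes £1,020,000; Dora's £1,020,000 share passes to Dora's issue; Saskia's £1,020,000 share passes to Saskia's issue; Samir's £1,020,000 share passes to Samir's issue.
Dora's share (£1,020,000) is divided into 4 shares of £255,000: Vance, Ingrid, Hanna, and Varun each take £255,000.
Saskia's share (£1,020,000) is divided into 4 shares of £255,000: Carmen, Gabor, Liora, and Uma each take £255,000.
Samir's share (£1,020,000) is divided into 3 shares of £340,000: Mireille, Cassia, and Nell each take £340,000.

Hanna receives £255,000.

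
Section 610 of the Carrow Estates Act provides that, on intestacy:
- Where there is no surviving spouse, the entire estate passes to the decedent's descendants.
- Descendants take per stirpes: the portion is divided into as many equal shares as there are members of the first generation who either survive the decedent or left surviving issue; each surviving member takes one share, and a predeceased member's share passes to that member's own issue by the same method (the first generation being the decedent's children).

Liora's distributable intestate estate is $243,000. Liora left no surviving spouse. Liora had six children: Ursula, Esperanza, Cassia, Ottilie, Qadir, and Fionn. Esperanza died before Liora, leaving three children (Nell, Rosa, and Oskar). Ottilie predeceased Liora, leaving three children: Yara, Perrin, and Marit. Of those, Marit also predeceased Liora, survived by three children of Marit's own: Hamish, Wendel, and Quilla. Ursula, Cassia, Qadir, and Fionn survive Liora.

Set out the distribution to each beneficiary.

The entire $243,000 passes to the descendants.
That amount ($243,000) is divided into 6 shares of $40,500: Ursula, Cassia, Qadir, and Fionn each take $40,500; Esperanza's $40,500 share passes to Esperanza's issue; Ottilie's $40,500 share passes to Ottilie's issue.
Esperanza's share ($40,500) is divided into 3 shares of $13,500: Nell, Rosa, and Oskar each take $13,500.
Ottilie's share ($40,500) is divided into 3 shares of $13,500: Yara and Perrin each take $13,500; Marit's $13,500 share passes to Marit's issue.
Marit's share ($13,500) is divided into 3 shares of $4,500: Hamish, Wendel, and Quilla each take $4,500.

Ursula: $40,500; Nell: $13,500; Rosa: $13,500; Oskar: $13,500; Cassia: $40,500; Yara: $13,500; Perrin: $13,500; Hamish: $4,500; Wendel: $4,500; Quilla: $4,500; Qadir: $40,500; Fionn: $40,500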